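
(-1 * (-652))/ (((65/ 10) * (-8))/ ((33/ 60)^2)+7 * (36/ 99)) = -19723/ 5123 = -3.85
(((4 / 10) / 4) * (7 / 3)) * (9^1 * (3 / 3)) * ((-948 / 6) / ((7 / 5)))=-237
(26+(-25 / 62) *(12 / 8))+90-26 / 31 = 14205 / 124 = 114.56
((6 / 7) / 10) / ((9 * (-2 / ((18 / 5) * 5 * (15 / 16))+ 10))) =9 / 9338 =0.00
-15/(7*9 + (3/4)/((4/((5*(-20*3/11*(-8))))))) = -55/381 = -0.14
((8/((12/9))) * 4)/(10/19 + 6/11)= 627/28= 22.39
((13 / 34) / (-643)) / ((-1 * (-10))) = -13 / 218620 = -0.00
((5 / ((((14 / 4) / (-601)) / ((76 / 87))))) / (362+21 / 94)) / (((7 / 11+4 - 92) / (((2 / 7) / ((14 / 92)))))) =43450665280 / 976430016849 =0.04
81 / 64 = 1.27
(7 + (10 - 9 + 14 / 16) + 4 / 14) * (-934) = -239571 / 28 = -8556.11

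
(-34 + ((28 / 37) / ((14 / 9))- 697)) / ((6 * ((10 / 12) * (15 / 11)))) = -297319 / 2775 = -107.14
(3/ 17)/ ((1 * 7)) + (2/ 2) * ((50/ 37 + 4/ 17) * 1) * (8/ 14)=4103/ 4403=0.93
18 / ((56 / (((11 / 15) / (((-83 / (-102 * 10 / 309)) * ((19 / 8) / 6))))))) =26928 / 1137017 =0.02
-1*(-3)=3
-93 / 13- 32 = -509 / 13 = -39.15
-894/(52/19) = -8493/26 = -326.65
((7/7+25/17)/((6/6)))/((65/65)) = 42/17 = 2.47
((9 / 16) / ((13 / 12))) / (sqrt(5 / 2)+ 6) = 81 / 871 -27 * sqrt(10) / 3484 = 0.07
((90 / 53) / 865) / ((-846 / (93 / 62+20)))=-43 / 861886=-0.00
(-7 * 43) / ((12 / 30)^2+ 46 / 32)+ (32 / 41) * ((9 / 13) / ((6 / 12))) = -63805136 / 340587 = -187.34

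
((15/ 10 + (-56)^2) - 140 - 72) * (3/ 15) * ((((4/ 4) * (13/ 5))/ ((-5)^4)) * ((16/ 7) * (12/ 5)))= 7302048/ 546875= 13.35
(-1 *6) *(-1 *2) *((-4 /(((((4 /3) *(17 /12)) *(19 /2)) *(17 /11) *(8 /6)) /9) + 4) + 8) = 726552 /5491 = 132.32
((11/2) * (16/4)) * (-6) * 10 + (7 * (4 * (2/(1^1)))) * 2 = -1208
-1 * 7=-7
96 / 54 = 16 / 9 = 1.78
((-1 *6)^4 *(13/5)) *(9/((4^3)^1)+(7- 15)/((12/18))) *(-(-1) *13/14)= -10389951/280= -37106.97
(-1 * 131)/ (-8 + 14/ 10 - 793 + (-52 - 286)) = 655/ 5688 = 0.12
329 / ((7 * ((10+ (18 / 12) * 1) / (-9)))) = -846 / 23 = -36.78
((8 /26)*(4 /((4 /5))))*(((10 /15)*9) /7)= 120 /91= 1.32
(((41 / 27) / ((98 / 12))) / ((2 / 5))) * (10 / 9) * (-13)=-26650 / 3969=-6.71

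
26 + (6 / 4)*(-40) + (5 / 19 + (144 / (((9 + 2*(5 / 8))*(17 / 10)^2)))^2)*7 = 133.26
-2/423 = -0.00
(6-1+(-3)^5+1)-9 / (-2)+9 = -447 / 2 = -223.50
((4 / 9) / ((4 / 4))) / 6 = 2 / 27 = 0.07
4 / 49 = 0.08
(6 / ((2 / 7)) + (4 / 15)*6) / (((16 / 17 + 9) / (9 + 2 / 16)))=140233 / 6760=20.74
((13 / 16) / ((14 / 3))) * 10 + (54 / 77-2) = 545 / 1232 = 0.44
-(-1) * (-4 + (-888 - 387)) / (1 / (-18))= 23022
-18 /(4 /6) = -27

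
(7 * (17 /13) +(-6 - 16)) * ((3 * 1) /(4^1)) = -501 /52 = -9.63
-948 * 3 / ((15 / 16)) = -15168 / 5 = -3033.60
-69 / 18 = -23 / 6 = -3.83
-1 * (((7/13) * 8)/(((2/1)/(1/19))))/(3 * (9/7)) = -196/6669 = -0.03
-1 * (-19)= 19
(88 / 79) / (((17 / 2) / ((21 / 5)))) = 3696 / 6715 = 0.55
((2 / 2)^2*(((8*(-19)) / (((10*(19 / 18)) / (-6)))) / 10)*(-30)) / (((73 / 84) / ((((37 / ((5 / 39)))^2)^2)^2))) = -2046515019676363450353855852864 / 142578125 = -14353639590058877898372.25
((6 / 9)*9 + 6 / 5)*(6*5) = 216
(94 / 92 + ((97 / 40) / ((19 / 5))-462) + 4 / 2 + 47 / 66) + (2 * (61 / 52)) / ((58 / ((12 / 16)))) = -39805262207 / 86987472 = -457.60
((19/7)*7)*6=114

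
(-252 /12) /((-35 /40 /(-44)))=-1056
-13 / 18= -0.72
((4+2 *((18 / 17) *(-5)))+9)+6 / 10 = 256 / 85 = 3.01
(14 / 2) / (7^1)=1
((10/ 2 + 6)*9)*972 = 96228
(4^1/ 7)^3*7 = 64/ 49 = 1.31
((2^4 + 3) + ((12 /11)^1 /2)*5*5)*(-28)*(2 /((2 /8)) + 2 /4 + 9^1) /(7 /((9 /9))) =-25130 /11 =-2284.55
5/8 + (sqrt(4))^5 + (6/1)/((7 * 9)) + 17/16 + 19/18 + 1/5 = 176593/5040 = 35.04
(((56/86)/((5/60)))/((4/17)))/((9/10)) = 4760/129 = 36.90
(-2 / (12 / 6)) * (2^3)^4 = -4096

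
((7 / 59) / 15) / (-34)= -7 / 30090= -0.00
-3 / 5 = -0.60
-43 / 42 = -1.02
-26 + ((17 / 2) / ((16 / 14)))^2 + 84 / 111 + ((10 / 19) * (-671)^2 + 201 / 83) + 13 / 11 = 38942086965471 / 164310784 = 237002.62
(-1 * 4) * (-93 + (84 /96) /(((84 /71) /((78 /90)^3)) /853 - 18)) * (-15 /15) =-372.19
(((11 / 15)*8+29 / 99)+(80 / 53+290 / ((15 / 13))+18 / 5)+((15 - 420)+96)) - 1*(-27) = -508897 / 26235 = -19.40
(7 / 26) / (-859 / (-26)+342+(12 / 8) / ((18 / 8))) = 21 / 29305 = 0.00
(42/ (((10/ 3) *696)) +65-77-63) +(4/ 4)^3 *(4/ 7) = -604213/ 8120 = -74.41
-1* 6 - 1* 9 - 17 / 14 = -227 / 14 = -16.21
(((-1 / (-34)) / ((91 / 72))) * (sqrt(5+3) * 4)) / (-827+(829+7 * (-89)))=-32 * sqrt(2) / 106743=-0.00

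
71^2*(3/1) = 15123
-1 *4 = -4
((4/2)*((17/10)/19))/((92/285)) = 51/92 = 0.55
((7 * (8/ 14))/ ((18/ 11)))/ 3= 22/ 27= 0.81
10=10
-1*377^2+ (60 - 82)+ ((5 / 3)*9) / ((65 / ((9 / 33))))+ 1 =-20327441 / 143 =-142149.94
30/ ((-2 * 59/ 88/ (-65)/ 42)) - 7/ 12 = 43242787/ 708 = 61077.38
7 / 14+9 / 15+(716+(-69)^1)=6481 / 10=648.10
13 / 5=2.60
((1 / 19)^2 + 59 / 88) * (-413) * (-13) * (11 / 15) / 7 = 5467943 / 14440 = 378.67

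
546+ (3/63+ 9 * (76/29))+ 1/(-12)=462475/812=569.55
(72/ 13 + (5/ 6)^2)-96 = -42011/ 468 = -89.77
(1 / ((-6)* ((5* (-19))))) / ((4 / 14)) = 7 / 1140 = 0.01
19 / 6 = 3.17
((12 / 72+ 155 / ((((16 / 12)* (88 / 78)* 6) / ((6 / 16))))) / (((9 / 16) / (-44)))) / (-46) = 55813 / 4968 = 11.23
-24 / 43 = -0.56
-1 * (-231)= 231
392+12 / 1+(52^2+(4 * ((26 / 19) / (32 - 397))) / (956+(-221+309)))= 5625588754 / 1810035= 3108.00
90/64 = 45/32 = 1.41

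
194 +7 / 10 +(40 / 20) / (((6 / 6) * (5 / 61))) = 2191 / 10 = 219.10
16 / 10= 8 / 5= 1.60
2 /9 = 0.22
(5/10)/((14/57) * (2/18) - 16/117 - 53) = -6669/708374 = -0.01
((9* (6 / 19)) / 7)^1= 54 / 133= 0.41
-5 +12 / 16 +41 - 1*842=-3221 / 4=-805.25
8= 8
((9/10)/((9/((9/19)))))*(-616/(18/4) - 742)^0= 9/190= 0.05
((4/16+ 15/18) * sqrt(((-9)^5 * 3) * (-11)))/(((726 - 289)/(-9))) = -9477 * sqrt(33)/1748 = -31.14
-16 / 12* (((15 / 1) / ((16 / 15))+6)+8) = -449 / 12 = -37.42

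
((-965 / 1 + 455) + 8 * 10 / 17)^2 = 73788100 / 289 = 255322.15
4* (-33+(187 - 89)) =260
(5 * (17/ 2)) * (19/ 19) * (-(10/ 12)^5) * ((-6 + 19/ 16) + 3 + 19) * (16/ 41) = -73046875/ 637632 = -114.56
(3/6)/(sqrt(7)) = sqrt(7)/14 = 0.19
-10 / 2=-5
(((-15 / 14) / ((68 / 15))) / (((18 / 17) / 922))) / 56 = -11525 / 3136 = -3.68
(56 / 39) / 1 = 56 / 39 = 1.44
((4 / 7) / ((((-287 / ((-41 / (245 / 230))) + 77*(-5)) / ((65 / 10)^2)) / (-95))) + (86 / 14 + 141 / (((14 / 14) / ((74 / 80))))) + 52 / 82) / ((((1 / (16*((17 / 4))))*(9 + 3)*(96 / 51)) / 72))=8255454409777 / 265830880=31055.29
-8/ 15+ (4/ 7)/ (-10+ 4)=-22/ 35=-0.63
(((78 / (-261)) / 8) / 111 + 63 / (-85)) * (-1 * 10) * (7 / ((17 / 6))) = 17042683 / 930291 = 18.32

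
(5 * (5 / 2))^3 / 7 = 15625 / 56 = 279.02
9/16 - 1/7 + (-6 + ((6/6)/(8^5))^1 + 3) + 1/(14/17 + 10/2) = -54695243/22708224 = -2.41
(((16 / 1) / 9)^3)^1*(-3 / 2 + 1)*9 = -2048 / 81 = -25.28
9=9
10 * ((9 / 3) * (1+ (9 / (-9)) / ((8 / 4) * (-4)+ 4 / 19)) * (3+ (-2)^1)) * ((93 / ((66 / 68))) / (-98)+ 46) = 60788835 / 39886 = 1524.06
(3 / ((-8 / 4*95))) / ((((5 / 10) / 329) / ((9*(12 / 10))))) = -53298 / 475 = -112.21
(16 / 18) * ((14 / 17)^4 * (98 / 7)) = 4302592 / 751689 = 5.72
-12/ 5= -2.40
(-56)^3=-175616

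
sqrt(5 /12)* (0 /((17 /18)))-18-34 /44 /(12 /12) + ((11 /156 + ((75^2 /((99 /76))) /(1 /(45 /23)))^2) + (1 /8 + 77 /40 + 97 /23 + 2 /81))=24055287223943938 /337007385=71379110.06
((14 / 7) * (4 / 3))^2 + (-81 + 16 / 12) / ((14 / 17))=-11293 / 126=-89.63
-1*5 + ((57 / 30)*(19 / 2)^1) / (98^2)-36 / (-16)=-527859 / 192080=-2.75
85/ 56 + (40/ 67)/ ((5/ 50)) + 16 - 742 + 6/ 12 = -2693981/ 3752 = -718.01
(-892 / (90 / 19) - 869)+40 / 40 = -47534 / 45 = -1056.31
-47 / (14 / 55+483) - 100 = -2660485 / 26579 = -100.10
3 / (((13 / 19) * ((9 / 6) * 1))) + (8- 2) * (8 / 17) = 1270 / 221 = 5.75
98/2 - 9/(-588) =49.02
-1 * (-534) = 534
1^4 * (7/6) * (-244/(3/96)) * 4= -109312/3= -36437.33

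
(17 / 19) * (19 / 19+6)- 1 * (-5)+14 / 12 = 1417 / 114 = 12.43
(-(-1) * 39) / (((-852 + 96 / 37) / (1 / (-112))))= 481 / 1173312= 0.00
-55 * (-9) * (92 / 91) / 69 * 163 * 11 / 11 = 107580 / 91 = 1182.20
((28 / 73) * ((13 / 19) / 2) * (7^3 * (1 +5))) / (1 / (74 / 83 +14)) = 462951216 / 115121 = 4021.43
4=4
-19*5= -95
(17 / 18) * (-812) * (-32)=220864 / 9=24540.44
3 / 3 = 1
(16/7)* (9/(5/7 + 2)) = 144/19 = 7.58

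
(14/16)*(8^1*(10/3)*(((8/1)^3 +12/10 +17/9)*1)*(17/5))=5516602/135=40863.72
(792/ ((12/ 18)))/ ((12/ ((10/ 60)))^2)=11/ 48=0.23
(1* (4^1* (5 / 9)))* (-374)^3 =-1046272480 / 9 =-116252497.78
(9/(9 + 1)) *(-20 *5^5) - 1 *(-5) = -56245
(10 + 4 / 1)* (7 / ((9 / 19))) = 1862 / 9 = 206.89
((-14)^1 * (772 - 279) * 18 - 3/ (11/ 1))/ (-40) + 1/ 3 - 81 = 3993317/ 1320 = 3025.24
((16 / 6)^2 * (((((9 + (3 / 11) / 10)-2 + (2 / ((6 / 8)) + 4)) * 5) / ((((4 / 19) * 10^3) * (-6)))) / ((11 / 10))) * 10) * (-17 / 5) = 2919274 / 245025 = 11.91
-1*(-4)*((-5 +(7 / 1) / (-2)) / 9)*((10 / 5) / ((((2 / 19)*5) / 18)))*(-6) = 7752 / 5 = 1550.40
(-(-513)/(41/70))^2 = 1289528100/1681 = 767119.63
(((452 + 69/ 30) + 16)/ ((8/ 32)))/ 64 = 4703/ 160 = 29.39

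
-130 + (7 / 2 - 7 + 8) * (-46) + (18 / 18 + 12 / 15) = -1676 / 5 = -335.20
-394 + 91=-303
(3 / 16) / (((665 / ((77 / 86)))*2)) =33 / 261440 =0.00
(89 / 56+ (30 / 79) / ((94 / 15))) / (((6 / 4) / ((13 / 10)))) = 4459741 / 3118920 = 1.43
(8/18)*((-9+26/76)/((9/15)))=-6.41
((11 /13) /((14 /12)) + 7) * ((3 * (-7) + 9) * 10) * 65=-60257.14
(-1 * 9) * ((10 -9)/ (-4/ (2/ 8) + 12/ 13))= 0.60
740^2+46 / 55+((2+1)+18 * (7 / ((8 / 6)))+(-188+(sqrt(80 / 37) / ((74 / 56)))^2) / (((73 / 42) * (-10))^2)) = 81311975681547257 / 148461410350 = 547697.72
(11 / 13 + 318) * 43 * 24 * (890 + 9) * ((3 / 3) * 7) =26919188520 / 13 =2070706809.23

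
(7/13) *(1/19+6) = 805/247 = 3.26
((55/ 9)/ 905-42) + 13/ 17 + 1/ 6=-2274253/ 55386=-41.06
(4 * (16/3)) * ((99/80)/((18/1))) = 22/15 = 1.47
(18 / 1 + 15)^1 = 33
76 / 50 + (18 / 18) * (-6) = -112 / 25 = -4.48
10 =10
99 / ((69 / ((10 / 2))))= 165 / 23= 7.17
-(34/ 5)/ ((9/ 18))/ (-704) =17/ 880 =0.02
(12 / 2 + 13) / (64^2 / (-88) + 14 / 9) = -1881 / 4454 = -0.42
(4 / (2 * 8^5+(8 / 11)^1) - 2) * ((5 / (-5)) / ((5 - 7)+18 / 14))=-2523087 / 901130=-2.80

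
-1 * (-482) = 482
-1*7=-7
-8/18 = -4/9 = -0.44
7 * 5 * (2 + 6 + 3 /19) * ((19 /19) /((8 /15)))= 81375 /152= 535.36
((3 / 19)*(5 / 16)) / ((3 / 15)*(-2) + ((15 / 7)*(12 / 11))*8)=5775 / 2141984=0.00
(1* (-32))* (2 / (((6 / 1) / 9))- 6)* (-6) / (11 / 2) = -1152 / 11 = -104.73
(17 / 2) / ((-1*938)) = -17 / 1876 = -0.01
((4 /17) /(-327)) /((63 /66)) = -88 /116739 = -0.00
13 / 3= 4.33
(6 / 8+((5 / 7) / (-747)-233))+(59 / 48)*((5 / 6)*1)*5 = -12668371 / 55776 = -227.13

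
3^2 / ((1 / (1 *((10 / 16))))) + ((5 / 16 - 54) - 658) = -706.06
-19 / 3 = -6.33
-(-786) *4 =3144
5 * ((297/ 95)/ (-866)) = -297/ 16454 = -0.02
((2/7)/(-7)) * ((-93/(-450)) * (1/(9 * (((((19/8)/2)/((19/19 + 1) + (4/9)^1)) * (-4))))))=2728/5655825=0.00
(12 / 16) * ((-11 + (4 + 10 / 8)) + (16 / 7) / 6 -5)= -871 / 112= -7.78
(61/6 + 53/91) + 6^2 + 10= 56.75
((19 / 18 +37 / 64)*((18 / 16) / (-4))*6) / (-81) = 941 / 27648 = 0.03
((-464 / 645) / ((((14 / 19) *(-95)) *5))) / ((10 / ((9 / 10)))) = 174 / 940625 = 0.00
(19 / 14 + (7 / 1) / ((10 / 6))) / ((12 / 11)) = 4279 / 840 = 5.09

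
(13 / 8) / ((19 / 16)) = 26 / 19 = 1.37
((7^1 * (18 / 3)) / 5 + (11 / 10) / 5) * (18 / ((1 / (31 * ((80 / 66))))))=320664 / 55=5830.25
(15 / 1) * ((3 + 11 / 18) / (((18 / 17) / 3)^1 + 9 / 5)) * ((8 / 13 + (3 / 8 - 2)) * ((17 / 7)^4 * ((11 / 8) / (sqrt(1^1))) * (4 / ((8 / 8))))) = -9761516875 / 2008608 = -4859.84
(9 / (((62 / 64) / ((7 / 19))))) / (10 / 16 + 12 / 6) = 768 / 589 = 1.30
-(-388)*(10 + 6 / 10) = 20564 / 5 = 4112.80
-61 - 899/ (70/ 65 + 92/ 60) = -206354/ 509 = -405.41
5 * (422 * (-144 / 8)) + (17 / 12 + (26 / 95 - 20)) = -43318073 / 1140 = -37998.31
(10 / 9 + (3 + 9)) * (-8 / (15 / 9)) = -944 / 15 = -62.93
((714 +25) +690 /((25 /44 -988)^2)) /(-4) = -60650810117 /328285532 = -184.75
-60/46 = -1.30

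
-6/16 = -3/8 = -0.38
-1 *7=-7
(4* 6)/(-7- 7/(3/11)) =-36/49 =-0.73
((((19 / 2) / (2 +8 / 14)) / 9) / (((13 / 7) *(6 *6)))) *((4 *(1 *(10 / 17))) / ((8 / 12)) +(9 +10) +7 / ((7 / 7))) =233681 / 1288872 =0.18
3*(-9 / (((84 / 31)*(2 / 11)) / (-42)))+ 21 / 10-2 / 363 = 16725911 / 7260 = 2303.84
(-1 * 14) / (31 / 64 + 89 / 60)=-13440 / 1889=-7.11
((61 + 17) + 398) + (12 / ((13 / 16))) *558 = 113324 / 13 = 8717.23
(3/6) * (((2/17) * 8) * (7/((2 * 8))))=0.21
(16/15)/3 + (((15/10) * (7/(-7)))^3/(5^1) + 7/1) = 481/72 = 6.68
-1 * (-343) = 343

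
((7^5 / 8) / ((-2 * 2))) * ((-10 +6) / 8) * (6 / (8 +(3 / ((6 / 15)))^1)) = 50421 / 496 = 101.66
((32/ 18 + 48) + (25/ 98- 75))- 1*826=-750553/ 882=-850.97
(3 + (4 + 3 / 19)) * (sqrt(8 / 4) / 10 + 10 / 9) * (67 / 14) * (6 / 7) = 13668 * sqrt(2) / 4655 + 91120 / 2793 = 36.78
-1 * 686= -686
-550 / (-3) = 550 / 3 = 183.33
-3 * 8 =-24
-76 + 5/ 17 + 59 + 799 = 13299/ 17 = 782.29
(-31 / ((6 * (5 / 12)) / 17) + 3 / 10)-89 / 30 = -3202 / 15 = -213.47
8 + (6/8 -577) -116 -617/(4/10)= -8907/4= -2226.75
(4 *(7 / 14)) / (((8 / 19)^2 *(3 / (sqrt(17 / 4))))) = 361 *sqrt(17) / 192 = 7.75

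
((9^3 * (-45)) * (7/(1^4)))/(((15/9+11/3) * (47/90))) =-31000725/376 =-82448.74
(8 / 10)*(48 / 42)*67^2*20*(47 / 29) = 27005824 / 203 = 133033.62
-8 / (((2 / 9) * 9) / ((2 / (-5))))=8 / 5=1.60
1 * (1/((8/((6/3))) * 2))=1/8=0.12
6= 6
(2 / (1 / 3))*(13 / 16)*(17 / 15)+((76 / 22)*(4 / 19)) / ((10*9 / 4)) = 22007 / 3960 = 5.56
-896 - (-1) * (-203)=-1099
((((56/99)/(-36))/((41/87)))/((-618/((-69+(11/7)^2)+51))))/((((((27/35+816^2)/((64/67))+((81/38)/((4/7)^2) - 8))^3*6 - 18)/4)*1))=-486093113196544000/294746797314622352338505071011094010679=-0.00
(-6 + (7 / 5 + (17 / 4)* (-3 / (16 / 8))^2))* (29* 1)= 11513 / 80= 143.91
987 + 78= 1065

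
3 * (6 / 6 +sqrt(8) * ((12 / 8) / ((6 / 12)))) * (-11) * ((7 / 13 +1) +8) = -24552 * sqrt(2) / 13-4092 / 13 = -2985.67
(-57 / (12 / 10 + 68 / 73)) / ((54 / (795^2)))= -487010375 / 1556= -312988.67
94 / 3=31.33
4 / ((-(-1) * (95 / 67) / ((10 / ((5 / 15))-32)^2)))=1072 / 95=11.28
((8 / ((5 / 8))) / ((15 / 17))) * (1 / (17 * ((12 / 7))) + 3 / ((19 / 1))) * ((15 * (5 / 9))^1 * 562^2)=3764860480 / 513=7338909.32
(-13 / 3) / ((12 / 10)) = -65 / 18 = -3.61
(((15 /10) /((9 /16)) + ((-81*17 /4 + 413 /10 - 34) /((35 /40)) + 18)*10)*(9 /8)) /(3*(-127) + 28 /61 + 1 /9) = 10.85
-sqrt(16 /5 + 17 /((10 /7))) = -sqrt(1510) /10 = -3.89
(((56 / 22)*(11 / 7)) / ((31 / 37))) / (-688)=-37 / 5332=-0.01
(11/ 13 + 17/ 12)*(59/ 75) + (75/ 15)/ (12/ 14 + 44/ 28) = 763559/ 198900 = 3.84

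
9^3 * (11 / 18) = 445.50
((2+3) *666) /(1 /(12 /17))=39960 /17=2350.59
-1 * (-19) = 19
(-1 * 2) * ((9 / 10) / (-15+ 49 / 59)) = 531 / 4180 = 0.13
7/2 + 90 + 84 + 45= 445/2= 222.50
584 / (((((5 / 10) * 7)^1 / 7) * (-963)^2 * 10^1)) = 584 / 4636845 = 0.00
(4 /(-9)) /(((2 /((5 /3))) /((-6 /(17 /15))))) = 1.96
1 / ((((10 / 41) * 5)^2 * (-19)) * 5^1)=-1681 / 237500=-0.01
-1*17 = -17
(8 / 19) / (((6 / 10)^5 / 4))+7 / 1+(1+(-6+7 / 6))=229241 / 9234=24.83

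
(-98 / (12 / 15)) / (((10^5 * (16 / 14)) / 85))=-5831 / 64000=-0.09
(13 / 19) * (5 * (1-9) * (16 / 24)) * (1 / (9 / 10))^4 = -10400000 / 373977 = -27.81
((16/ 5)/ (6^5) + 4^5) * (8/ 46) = 4976642/ 27945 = 178.09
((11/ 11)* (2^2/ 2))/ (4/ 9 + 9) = 18/ 85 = 0.21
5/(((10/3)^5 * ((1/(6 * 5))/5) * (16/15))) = 2187/1280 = 1.71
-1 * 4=-4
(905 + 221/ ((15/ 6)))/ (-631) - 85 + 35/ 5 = -251057/ 3155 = -79.57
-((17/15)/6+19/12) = -319/180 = -1.77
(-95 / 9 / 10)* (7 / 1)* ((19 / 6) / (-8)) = 2527 / 864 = 2.92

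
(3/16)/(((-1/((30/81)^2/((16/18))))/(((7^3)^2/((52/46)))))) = -67648175/22464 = -3011.40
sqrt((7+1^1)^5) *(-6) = -768 *sqrt(2) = -1086.12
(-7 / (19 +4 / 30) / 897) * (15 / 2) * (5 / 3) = -125 / 24518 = -0.01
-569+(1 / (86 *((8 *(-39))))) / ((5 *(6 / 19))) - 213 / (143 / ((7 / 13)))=-65589505757 / 115109280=-569.80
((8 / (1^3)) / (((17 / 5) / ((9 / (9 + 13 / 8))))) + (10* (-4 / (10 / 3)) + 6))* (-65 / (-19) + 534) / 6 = -1970723 / 5491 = -358.90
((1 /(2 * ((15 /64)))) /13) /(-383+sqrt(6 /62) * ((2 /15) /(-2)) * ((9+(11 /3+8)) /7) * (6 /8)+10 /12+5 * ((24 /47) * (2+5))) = -18927159440 /42016751682061+247408 * sqrt(93) /42016751682061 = -0.00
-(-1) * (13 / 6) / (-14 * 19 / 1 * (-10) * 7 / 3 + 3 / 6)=13 / 37243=0.00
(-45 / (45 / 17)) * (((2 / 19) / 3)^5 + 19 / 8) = -194346538763 / 4813536456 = -40.38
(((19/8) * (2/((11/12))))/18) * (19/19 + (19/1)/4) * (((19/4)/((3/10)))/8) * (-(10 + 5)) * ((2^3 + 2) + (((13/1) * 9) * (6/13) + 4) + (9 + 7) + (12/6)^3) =-4774225/1056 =-4521.05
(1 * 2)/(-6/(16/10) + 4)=8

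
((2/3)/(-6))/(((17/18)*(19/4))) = -8/323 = -0.02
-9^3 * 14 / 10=-1020.60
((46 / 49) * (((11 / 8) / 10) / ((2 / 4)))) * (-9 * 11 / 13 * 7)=-25047 / 1820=-13.76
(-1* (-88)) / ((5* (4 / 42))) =924 / 5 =184.80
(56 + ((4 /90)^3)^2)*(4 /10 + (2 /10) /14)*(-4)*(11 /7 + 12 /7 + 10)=-836089553365072 /678140859375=-1232.91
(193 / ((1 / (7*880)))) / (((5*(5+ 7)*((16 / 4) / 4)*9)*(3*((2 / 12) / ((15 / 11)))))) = 6004.44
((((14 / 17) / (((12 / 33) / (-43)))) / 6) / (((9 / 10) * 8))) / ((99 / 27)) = -1505 / 2448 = -0.61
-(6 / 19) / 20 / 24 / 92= -1 / 139840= -0.00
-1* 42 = -42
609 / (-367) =-609 / 367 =-1.66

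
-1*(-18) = 18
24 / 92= 6 / 23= 0.26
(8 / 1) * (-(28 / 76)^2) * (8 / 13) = -0.67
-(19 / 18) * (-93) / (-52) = -589 / 312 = -1.89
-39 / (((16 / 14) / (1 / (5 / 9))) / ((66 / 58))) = -81081 / 1160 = -69.90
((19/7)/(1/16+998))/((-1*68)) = -76/1900311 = -0.00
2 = 2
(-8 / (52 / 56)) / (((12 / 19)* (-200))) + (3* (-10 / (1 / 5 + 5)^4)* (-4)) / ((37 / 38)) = 37530187 / 158513550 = 0.24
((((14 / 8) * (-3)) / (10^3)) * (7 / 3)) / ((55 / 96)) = -147 / 6875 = -0.02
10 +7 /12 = 127 /12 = 10.58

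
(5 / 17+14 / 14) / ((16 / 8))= 11 / 17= 0.65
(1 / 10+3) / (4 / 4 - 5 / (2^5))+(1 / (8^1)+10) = 14903 / 1080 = 13.80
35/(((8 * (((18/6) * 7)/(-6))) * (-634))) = 5/2536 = 0.00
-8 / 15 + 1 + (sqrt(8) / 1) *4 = 7 / 15 + 8 *sqrt(2) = 11.78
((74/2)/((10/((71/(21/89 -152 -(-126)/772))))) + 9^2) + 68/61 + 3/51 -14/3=6138602795231/81011917725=75.77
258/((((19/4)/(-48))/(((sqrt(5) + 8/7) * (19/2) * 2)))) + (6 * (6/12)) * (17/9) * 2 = -49536 * sqrt(5) - 1188626/21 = -167367.10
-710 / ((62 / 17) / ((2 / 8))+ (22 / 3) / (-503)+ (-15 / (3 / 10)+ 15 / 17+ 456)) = -18213630 / 10811611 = -1.68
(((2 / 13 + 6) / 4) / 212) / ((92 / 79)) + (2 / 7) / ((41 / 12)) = 1634677 / 18192356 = 0.09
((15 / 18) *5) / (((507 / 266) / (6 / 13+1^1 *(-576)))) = -8292550 / 6591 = -1258.16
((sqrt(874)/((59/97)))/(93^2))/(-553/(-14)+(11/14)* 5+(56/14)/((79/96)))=53641* sqrt(874)/13626810864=0.00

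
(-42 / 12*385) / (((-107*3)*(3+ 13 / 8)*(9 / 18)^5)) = 344960 / 11877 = 29.04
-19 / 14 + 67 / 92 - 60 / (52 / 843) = -8148645 / 8372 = -973.32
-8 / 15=-0.53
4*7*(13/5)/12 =91/15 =6.07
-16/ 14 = -8/ 7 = -1.14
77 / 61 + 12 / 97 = 8201 / 5917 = 1.39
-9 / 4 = -2.25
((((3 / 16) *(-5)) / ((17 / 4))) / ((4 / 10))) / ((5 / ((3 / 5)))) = -9 / 136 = -0.07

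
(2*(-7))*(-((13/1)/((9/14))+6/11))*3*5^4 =17990000/33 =545151.52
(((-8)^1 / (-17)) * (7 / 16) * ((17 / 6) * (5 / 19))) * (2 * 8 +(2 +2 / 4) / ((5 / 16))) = 70 / 19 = 3.68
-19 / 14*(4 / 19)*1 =-2 / 7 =-0.29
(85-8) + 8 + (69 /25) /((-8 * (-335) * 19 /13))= 108205897 /1273000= 85.00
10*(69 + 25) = 940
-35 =-35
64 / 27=2.37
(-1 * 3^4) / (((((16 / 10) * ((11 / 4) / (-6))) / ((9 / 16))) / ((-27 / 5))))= -335.51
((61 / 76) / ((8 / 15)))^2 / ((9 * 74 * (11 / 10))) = 465125 / 150453248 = 0.00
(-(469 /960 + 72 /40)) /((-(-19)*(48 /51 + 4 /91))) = -3398759 /27797760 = -0.12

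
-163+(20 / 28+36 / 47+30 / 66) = -582895 / 3619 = -161.07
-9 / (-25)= 9 / 25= 0.36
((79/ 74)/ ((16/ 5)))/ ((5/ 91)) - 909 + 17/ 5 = -5325207/ 5920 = -899.53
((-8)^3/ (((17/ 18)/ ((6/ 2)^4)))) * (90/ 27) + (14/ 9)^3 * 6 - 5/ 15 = -604569841/ 4131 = -146349.51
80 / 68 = 1.18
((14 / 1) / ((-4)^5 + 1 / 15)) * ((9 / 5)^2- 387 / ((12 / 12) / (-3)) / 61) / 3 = -475524 / 4684495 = -0.10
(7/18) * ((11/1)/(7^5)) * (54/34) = 33/81634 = 0.00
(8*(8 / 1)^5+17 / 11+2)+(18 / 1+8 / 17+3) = 49025606 / 187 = 262169.02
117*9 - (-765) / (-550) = 115677 / 110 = 1051.61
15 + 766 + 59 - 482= 358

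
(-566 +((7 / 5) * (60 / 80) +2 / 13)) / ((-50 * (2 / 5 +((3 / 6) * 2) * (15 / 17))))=2496399 / 283400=8.81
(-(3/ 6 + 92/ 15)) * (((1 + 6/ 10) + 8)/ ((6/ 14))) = -11144/ 75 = -148.59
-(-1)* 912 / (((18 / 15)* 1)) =760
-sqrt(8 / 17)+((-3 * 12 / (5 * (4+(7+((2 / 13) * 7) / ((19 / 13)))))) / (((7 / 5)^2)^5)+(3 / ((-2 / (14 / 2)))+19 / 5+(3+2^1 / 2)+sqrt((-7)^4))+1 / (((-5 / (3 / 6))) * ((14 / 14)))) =14544467814237 / 314959902635 - 2 * sqrt(34) / 17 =45.49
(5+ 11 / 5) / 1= 36 / 5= 7.20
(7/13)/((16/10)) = 35/104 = 0.34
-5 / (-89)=5 / 89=0.06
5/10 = 1/2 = 0.50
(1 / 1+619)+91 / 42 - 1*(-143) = 4591 / 6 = 765.17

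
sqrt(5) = 2.24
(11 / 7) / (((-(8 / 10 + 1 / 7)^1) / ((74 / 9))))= -370 / 27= -13.70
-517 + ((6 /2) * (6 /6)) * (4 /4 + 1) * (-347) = -2599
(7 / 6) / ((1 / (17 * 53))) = 6307 / 6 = 1051.17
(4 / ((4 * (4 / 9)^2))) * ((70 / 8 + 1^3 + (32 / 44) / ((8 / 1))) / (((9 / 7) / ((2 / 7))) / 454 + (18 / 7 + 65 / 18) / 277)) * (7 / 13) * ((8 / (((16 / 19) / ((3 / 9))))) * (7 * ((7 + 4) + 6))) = 732987280790289 / 2337077600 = 313634.12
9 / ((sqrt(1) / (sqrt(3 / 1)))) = 9 * sqrt(3) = 15.59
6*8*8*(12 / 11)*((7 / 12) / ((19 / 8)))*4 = 411.56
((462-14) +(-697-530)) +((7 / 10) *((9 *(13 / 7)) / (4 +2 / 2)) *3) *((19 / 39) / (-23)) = -896021 / 1150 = -779.15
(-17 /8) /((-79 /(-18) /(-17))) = 2601 /316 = 8.23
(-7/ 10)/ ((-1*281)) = 7/ 2810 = 0.00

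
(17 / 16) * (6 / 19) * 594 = 15147 / 76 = 199.30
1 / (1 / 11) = 11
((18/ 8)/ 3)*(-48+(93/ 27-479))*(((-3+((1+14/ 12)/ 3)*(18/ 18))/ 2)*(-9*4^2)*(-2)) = 386384/ 3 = 128794.67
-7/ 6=-1.17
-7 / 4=-1.75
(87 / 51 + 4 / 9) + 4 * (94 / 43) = 71675 / 6579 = 10.89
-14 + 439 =425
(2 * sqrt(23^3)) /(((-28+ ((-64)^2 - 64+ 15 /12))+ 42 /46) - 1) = 4232 * sqrt(23) /368475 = 0.06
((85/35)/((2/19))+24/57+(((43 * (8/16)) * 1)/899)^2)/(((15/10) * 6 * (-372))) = -10101142015/1439515896336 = -0.01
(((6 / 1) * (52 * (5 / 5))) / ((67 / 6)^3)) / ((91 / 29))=0.07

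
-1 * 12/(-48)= 1/4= 0.25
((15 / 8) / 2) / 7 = 15 / 112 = 0.13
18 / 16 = 9 / 8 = 1.12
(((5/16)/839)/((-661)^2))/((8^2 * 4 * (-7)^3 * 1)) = -5/515013896671232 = -0.00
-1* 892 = -892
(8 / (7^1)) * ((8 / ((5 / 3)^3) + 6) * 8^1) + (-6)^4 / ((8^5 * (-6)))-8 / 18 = 323504473 / 4608000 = 70.20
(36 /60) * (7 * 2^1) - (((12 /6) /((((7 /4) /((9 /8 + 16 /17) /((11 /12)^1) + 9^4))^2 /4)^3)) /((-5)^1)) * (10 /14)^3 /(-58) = -111999181783549140229699509874784863264732866 /250207314488279429185135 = -447625530103339832432.51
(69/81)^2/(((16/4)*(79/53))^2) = 1485961/72795024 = 0.02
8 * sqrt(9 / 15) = 8 * sqrt(15) / 5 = 6.20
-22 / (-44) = 1 / 2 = 0.50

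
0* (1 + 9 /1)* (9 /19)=0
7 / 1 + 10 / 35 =51 / 7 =7.29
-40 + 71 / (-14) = -631 / 14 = -45.07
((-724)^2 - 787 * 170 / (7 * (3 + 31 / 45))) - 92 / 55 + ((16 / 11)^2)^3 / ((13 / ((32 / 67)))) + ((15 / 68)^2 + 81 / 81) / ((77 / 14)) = 5378612948815873342621 / 10363542492463160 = 518993.67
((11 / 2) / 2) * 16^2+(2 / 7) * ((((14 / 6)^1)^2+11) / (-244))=2705398 / 3843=703.98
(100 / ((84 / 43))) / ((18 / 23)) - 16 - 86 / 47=845311 / 17766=47.58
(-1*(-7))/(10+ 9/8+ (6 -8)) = 56/73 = 0.77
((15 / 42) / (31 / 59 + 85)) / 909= 295 / 64215396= 0.00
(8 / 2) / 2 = 2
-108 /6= -18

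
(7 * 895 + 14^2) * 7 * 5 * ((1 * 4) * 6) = 5427240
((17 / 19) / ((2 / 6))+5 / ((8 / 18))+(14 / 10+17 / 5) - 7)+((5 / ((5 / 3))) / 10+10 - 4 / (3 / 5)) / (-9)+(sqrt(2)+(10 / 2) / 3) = sqrt(2)+133351 / 10260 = 14.41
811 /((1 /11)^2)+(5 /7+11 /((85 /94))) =58395608 /595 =98143.88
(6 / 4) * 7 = 21 / 2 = 10.50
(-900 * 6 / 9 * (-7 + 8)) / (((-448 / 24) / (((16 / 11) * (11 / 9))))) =400 / 7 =57.14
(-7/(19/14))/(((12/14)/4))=-1372/57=-24.07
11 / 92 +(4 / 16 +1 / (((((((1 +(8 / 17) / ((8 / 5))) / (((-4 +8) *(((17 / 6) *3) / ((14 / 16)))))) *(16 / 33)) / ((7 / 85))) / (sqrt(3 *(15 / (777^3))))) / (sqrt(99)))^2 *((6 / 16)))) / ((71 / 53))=43504701118 / 141858538535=0.31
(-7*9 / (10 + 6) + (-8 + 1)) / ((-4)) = 175 / 64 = 2.73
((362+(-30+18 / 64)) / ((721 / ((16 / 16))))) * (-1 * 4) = -1519 / 824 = -1.84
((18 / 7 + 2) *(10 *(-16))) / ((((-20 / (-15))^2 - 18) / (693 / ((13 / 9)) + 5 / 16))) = 143794080 / 6643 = 21645.96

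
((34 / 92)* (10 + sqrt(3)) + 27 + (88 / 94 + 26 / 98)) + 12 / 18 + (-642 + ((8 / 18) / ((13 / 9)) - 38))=-1336832257 / 2065791 + 17* sqrt(3) / 46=-646.49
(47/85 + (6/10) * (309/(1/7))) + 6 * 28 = 24928/17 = 1466.35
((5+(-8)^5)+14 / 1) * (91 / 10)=-2980159 / 10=-298015.90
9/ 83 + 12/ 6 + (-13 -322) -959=-107227/ 83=-1291.89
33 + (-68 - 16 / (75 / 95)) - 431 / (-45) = -45.69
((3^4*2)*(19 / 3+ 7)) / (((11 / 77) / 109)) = 1648080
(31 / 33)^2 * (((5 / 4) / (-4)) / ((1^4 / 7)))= -33635 / 17424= -1.93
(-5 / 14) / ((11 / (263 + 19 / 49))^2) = -416412090 / 2033647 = -204.76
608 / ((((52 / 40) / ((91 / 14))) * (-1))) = -3040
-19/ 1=-19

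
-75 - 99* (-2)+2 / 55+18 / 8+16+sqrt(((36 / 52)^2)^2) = 5270847 / 37180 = 141.77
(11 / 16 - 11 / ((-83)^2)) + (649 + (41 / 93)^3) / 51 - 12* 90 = -4822713304820083 / 4521631744368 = -1066.59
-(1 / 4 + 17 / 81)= -149 / 324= -0.46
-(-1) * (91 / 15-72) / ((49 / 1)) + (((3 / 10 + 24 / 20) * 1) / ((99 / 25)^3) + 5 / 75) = -39771311 / 31696434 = -1.25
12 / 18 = 2 / 3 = 0.67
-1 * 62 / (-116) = 31 / 58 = 0.53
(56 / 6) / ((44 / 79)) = 16.76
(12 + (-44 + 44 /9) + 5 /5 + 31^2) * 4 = 33656 /9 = 3739.56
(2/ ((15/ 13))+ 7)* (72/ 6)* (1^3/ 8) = 131/ 10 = 13.10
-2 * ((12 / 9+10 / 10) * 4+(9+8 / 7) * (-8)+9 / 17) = 50894 / 357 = 142.56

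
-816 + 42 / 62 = -25275 / 31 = -815.32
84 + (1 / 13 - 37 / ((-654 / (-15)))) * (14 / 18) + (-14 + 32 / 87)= 17201761 / 246558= 69.77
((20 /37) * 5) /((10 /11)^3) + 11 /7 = 13387 /2590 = 5.17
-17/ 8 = -2.12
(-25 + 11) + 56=42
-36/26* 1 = -18/13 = -1.38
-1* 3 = -3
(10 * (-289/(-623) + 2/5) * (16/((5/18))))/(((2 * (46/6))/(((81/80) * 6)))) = 3070548/15575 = 197.15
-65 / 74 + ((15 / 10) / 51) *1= -534 / 629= -0.85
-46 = -46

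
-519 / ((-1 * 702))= 173 / 234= 0.74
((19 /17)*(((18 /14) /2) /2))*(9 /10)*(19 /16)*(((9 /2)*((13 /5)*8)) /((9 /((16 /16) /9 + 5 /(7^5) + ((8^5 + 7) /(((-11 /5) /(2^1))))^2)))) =42893470990506457269 /12100199650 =3544856467.76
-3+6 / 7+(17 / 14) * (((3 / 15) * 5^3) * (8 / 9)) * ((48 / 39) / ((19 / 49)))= 1299455 / 15561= 83.51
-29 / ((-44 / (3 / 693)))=29 / 10164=0.00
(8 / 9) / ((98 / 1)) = 0.01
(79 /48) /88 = 79 /4224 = 0.02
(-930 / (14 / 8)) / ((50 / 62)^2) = -714984 / 875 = -817.12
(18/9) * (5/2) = 5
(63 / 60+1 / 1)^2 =1681 / 400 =4.20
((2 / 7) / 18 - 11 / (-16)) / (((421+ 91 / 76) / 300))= 336775 / 673827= 0.50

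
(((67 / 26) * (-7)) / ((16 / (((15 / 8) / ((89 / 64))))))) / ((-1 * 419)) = 7035 / 1939132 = 0.00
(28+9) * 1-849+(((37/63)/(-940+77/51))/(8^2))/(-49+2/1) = -2455008906379/3023409984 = -812.00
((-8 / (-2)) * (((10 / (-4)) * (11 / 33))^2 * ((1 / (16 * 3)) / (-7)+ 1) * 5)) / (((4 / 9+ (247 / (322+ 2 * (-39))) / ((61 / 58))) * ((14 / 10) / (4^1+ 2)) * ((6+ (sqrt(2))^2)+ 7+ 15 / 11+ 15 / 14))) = 2.42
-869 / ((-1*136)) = 869 / 136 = 6.39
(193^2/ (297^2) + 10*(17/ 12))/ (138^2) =2573753/ 3359704392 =0.00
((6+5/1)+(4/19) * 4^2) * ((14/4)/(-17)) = -1911/646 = -2.96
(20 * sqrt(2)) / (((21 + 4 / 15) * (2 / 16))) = 2400 * sqrt(2) / 319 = 10.64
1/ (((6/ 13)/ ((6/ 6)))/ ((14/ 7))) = 13/ 3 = 4.33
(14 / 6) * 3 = 7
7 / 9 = 0.78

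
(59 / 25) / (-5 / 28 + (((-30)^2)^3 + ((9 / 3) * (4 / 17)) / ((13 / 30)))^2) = 80685332 / 18169276997898936084614875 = 0.00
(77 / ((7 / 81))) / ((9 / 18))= 1782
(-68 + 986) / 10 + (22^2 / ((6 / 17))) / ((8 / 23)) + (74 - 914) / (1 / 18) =-665137 / 60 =-11085.62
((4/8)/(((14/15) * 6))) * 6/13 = 15/364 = 0.04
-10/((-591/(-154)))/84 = -55/1773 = -0.03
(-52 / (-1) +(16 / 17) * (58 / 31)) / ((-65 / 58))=-1643256 / 34255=-47.97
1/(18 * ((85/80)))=8/153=0.05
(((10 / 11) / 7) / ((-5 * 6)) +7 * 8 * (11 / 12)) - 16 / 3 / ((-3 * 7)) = 35747 / 693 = 51.58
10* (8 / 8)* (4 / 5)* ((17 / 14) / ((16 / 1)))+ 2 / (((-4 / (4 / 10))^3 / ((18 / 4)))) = 4187 / 7000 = 0.60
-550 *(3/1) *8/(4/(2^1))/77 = -600/7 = -85.71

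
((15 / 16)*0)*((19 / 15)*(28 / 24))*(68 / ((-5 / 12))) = 0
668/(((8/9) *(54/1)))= 167/12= 13.92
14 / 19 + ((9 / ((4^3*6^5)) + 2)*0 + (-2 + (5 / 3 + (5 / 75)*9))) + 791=225721 / 285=792.00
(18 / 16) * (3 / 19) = 27 / 152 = 0.18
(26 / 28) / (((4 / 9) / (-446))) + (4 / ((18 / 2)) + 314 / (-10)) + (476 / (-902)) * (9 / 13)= -7115098357 / 7387380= -963.14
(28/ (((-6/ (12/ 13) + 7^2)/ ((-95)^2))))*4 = 404320/ 17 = 23783.53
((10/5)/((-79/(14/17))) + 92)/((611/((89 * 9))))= 120.58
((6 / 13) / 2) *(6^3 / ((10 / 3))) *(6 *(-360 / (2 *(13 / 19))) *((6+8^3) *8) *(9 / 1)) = -148777026048 / 169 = -880337432.24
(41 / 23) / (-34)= -41 / 782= -0.05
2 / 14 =1 / 7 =0.14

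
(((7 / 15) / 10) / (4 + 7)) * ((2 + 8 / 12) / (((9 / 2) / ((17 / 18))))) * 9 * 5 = 476 / 4455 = 0.11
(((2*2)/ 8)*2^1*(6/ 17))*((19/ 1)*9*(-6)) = -6156/ 17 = -362.12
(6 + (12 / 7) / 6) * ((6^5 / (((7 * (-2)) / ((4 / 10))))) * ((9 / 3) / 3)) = -342144 / 245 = -1396.51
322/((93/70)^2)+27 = 1811323/8649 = 209.43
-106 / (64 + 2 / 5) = -265 / 161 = -1.65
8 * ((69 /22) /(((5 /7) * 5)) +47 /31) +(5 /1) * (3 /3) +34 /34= 214442 /8525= 25.15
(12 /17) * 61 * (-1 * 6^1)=-258.35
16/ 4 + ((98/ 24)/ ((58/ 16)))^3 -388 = -251923960/ 658503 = -382.57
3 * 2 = 6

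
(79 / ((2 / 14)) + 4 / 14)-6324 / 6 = -3505 / 7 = -500.71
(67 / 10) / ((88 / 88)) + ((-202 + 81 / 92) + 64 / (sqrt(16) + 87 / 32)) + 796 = 12087677 / 19780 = 611.11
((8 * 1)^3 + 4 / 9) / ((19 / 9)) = 4612 / 19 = 242.74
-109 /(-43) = 109 /43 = 2.53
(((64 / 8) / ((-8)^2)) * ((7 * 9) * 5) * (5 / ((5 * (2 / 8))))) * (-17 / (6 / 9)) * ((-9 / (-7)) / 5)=-4131 / 4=-1032.75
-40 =-40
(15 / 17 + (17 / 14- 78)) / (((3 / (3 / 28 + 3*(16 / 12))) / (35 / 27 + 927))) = -6508729175 / 67473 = -96464.20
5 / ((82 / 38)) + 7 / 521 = 49782 / 21361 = 2.33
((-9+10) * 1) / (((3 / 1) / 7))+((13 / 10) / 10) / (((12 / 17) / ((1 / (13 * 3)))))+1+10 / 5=19217 / 3600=5.34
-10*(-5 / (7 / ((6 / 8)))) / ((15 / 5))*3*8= 300 / 7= 42.86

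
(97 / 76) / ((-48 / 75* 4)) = -2425 / 4864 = -0.50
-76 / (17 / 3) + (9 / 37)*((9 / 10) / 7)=-589143 / 44030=-13.38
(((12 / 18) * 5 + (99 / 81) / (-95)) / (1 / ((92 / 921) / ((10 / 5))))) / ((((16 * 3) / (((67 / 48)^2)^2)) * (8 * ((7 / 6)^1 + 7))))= 1315807747937 / 6554457514967040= 0.00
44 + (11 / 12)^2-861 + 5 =-116807 / 144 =-811.16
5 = 5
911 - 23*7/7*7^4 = -54312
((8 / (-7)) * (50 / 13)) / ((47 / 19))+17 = 65109 / 4277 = 15.22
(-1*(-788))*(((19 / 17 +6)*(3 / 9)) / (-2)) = -47674 / 51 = -934.78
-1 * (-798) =798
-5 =-5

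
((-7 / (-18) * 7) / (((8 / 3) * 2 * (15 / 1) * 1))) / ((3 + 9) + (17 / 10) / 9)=49 / 17552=0.00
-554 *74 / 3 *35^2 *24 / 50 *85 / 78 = -341496680 / 39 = -8756325.13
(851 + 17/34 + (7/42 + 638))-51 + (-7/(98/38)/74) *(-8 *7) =159920/111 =1440.72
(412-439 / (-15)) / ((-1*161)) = -6619 / 2415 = -2.74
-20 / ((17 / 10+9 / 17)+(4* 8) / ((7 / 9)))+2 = 79426 / 51613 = 1.54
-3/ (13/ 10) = -30/ 13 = -2.31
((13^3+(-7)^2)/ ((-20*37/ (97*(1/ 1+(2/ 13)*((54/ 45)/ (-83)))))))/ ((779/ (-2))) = 586375573/ 777500425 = 0.75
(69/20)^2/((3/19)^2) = 190969/400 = 477.42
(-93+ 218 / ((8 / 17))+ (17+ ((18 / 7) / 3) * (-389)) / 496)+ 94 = 463.61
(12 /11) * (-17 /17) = -12 /11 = -1.09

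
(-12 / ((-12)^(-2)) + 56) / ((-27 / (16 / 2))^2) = -107008 / 729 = -146.79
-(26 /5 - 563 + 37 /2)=5393 /10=539.30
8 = 8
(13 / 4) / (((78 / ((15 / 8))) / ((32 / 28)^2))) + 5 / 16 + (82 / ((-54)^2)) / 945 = 31987171 / 77157360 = 0.41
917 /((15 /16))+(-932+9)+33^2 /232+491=1916879 /3480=550.83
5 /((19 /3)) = 0.79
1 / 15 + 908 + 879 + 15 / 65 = 348523 / 195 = 1787.30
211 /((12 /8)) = 422 /3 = 140.67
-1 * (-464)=464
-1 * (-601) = 601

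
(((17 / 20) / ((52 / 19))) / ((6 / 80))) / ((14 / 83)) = 26809 / 1092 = 24.55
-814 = -814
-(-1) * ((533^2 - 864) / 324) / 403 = 283225 / 130572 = 2.17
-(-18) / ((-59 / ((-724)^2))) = -9435168 / 59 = -159918.10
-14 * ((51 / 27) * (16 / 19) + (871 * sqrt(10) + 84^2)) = -16895872 / 171 - 12194 * sqrt(10) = -137367.08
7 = 7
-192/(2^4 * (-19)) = 12/19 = 0.63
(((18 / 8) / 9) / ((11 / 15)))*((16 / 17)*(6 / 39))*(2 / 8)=30 / 2431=0.01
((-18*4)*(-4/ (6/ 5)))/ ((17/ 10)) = 2400/ 17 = 141.18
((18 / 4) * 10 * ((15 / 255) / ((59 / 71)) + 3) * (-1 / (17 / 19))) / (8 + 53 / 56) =-17.26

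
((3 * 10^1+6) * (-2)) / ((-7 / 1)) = 72 / 7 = 10.29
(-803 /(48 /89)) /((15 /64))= -285868 /45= -6352.62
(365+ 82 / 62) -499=-4113 / 31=-132.68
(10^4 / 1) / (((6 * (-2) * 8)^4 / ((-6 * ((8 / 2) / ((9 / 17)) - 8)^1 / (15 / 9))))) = 0.00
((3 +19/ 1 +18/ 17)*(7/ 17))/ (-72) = -343/ 2601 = -0.13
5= 5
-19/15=-1.27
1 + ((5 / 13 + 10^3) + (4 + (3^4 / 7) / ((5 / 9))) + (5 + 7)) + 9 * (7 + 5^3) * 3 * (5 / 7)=1630687 / 455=3583.93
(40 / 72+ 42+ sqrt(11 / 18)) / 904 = sqrt(22) / 5424+ 383 / 8136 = 0.05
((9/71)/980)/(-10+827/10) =9/5058466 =0.00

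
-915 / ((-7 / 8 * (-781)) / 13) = -95160 / 5467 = -17.41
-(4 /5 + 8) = -44 /5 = -8.80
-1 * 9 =-9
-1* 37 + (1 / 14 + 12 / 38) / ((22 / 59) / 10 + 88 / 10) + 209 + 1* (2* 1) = 120692773 / 693462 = 174.04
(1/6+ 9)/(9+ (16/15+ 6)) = 0.57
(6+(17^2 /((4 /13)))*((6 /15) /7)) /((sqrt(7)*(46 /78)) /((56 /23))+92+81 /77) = 3204664306272 /4997133805073 - 41709032508*sqrt(7) /24985669025365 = 0.64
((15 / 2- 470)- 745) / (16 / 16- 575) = 345 / 164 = 2.10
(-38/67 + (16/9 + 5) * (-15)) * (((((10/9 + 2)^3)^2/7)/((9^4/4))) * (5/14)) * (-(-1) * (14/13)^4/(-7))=11090647519723520/20016795904669161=0.55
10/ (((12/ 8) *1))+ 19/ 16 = 377/ 48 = 7.85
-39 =-39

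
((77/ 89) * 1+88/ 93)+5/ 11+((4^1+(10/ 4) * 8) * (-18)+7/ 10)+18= -374234171/ 910470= -411.03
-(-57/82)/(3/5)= 95/82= 1.16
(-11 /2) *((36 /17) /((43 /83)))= -16434 /731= -22.48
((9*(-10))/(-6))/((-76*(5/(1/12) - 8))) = -15/3952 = -0.00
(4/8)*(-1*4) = -2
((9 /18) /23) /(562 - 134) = 1 /19688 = 0.00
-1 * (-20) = 20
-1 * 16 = -16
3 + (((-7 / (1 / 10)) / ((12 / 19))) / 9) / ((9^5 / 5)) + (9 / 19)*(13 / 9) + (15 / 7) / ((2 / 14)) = 1131906155 / 60584274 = 18.68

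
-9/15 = -3/5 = -0.60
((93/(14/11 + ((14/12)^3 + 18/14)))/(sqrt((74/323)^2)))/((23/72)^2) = 1294985615616/1349812799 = 959.38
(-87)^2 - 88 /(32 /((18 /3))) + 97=15299 /2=7649.50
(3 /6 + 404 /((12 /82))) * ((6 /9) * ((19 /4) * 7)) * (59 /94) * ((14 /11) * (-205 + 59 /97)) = -9020916669359 /902682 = -9993460.23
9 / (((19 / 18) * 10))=81 / 95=0.85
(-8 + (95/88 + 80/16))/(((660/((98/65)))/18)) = -1911/24200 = -0.08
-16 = -16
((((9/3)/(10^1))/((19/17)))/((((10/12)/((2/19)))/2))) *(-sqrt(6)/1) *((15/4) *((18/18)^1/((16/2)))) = -459 *sqrt(6)/14440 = -0.08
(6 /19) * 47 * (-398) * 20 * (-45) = 5316442.11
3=3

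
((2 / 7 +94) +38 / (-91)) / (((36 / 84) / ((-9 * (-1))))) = 25626 / 13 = 1971.23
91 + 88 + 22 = 201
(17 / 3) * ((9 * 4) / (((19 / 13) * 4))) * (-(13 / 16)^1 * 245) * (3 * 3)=-19004895 / 304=-62516.10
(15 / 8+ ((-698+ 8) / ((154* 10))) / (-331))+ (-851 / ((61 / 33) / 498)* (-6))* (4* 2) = 136874599078113 / 12437656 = 11004854.86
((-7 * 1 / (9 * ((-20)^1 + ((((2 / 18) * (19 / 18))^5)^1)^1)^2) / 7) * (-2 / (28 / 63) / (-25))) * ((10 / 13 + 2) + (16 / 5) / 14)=-8490524511310669252896768 / 56644869201351537726764246375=-0.00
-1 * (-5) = 5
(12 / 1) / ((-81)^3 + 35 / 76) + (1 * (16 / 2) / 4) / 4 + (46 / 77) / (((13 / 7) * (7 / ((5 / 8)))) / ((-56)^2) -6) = 379848985819 / 948910466614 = 0.40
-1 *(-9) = 9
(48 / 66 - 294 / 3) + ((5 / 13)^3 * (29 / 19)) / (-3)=-134034905 / 1377519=-97.30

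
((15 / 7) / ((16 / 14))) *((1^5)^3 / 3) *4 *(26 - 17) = 45 / 2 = 22.50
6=6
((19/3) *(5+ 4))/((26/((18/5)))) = 513/65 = 7.89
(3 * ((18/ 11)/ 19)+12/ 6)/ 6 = 236/ 627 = 0.38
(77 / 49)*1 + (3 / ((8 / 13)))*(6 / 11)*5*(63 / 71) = 292349 / 21868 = 13.37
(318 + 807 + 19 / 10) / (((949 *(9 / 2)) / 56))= 631064 / 42705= 14.78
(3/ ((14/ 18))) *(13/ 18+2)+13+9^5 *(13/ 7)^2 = 19960865/ 98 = 203682.30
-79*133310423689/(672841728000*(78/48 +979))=-10531523471431/659805419520000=-0.02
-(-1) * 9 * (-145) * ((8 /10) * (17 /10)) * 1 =-8874 /5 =-1774.80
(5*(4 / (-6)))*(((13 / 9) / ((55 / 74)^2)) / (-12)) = 35594 / 49005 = 0.73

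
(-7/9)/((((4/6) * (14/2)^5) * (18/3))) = -1/86436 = -0.00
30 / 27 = 10 / 9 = 1.11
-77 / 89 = -0.87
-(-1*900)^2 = -810000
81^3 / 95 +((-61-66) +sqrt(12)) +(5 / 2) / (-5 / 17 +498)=2*sqrt(3) +8788888747 / 1607590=5470.58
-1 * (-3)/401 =3/401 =0.01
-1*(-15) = 15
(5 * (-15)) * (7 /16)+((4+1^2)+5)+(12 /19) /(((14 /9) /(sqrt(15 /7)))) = -365 /16+54 * sqrt(105) /931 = -22.22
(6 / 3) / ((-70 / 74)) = -74 / 35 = -2.11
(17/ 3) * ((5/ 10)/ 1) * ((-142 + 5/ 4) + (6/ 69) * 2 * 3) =-219317/ 552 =-397.31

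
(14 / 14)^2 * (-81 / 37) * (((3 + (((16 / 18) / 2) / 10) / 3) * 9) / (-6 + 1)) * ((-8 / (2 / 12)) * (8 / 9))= -12672 / 25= -506.88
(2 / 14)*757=757 / 7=108.14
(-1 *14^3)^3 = -20661046784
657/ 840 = 0.78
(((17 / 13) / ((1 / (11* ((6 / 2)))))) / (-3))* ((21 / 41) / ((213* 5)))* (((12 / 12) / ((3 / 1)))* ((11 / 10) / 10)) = -14399 / 56764500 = -0.00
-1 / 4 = -0.25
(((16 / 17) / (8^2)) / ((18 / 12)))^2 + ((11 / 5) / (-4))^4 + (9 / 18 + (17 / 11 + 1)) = 14360693651 / 4577760000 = 3.14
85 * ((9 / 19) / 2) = 765 / 38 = 20.13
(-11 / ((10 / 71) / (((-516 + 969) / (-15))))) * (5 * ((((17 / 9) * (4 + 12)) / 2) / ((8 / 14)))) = 14033789 / 45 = 311861.98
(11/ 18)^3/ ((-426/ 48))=-1331/ 51759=-0.03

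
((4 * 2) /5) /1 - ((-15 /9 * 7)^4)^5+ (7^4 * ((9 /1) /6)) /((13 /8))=-494622927603223806355393957754861 /226640986065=-2182407234415082081042.54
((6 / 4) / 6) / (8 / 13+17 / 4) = 0.05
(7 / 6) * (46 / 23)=7 / 3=2.33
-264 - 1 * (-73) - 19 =-210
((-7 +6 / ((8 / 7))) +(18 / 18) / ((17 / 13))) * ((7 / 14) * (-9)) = 603 / 136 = 4.43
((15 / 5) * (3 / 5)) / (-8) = -0.22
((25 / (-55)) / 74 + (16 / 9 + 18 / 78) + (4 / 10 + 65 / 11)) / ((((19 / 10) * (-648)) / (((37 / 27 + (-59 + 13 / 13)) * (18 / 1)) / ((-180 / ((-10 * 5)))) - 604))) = 94802405003 / 15829698456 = 5.99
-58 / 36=-29 / 18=-1.61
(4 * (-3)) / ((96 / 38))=-19 / 4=-4.75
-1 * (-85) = 85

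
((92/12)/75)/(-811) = -23/182475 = -0.00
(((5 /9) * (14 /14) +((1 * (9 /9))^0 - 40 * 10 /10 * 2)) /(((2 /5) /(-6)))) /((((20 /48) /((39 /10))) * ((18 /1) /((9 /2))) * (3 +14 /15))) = 41301 /59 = 700.02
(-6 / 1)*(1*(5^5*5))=-93750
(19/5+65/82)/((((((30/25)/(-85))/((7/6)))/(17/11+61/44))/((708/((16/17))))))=-48321084665/57728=-837047.61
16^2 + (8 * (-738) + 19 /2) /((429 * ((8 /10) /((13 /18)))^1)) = 1157567 /4752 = 243.60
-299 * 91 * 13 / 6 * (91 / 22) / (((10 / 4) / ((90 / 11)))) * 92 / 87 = -2961318724 / 3509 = -843920.98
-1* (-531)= 531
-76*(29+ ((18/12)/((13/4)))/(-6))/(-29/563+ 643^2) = -0.01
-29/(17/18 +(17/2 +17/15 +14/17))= -22185/8722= -2.54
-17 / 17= -1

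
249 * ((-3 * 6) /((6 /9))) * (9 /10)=-60507 /10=-6050.70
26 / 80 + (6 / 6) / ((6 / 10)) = 239 / 120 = 1.99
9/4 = 2.25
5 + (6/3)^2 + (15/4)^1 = 51/4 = 12.75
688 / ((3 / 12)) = 2752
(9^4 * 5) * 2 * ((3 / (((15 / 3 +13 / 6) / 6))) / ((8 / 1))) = 885735 / 43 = 20598.49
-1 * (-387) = 387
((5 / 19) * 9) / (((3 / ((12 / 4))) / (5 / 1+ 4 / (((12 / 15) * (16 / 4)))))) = 1125 / 76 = 14.80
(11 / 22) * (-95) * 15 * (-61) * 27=2346975 / 2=1173487.50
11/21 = 0.52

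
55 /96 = 0.57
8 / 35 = 0.23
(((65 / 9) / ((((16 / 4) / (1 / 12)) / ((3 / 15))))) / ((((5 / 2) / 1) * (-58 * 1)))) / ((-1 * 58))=13 / 3633120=0.00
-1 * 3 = -3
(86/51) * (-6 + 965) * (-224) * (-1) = 18474176/51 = 362238.75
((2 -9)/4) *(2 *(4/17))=-14/17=-0.82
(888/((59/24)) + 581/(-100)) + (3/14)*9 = 14758097/41300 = 357.34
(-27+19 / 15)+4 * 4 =-146 / 15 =-9.73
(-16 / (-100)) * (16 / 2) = 32 / 25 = 1.28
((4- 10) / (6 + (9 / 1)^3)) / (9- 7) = -1 / 245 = -0.00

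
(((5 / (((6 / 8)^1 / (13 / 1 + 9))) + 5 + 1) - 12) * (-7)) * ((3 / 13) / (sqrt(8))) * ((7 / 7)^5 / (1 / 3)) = -4431 * sqrt(2) / 26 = -241.01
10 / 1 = 10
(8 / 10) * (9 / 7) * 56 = 57.60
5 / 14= 0.36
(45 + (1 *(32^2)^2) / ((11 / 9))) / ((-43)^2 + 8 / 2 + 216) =9437679 / 22759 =414.68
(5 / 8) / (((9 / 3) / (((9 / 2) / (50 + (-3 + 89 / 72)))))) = 135 / 6946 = 0.02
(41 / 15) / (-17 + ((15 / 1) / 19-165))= -779 / 51645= -0.02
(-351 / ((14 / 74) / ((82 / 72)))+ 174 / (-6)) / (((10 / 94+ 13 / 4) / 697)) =-1964721025 / 4417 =-444808.93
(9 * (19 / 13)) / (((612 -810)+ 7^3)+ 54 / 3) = 0.08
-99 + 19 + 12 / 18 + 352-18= 764 / 3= 254.67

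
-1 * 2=-2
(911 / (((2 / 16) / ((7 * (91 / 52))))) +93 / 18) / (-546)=-535699 / 3276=-163.52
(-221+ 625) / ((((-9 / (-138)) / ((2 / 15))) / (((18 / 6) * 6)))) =74336 / 5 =14867.20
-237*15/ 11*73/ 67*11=-259515/ 67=-3873.36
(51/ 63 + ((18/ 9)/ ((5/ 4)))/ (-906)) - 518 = -2733361/ 5285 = -517.19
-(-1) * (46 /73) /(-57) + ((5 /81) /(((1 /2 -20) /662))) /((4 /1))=-2343923 /4381533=-0.53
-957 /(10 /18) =-8613 /5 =-1722.60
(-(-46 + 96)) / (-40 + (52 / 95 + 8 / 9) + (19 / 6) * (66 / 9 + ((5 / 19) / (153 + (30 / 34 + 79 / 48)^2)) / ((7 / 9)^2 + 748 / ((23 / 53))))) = 14574614973110264250 / 4471934194567146839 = 3.26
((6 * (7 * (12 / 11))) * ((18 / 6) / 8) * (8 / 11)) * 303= 458136 / 121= 3786.25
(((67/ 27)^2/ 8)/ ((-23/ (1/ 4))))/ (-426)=0.00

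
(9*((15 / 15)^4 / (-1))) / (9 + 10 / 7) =-63 / 73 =-0.86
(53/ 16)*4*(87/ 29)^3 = 357.75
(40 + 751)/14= 56.50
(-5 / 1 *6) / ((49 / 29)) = -17.76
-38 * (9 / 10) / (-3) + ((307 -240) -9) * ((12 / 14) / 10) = 573 / 35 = 16.37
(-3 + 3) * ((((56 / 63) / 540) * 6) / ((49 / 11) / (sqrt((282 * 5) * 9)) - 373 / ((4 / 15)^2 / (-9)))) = 0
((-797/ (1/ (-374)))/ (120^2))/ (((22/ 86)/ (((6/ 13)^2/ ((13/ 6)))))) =1747821/ 219700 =7.96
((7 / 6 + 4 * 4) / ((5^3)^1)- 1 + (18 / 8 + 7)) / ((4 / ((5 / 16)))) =12581 / 19200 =0.66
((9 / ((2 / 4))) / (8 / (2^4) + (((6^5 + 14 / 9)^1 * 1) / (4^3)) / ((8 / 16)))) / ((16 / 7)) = 1134 / 35071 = 0.03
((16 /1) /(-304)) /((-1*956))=1 /18164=0.00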